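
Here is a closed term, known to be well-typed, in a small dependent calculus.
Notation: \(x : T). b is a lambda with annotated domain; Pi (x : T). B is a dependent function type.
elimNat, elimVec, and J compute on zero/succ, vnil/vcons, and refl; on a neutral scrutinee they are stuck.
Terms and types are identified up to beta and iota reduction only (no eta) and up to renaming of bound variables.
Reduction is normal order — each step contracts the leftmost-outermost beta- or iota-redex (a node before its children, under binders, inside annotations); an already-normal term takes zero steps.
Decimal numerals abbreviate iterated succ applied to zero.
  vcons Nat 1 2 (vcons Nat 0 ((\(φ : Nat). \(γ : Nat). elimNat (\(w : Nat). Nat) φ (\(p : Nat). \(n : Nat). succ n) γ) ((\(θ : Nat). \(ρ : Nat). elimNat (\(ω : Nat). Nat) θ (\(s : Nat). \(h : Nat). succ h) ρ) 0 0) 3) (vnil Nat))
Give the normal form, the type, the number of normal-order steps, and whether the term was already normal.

reduced normal form:
  vcons Nat 1 2 (vcons Nat 0 3 (vnil Nat))
inferred type:
  Vec Nat 2
reduction steps (normal order): 15
already normal: no
first contracted redex: a beta-redex


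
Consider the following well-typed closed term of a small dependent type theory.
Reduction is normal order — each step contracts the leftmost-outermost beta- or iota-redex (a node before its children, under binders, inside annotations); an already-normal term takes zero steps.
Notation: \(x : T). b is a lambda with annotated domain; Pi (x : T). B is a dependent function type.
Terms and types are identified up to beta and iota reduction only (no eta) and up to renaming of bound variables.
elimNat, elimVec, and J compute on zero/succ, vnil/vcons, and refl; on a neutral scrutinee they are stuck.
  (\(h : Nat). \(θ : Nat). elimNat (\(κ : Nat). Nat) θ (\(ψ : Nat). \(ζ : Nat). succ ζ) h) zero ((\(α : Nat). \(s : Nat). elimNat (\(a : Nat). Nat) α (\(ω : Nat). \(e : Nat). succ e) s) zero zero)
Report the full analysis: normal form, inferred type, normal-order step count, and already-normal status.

reduced normal form:
  zero
inferred type:
  Nat
reduction steps (normal order): 6
already normal: no
first redex: a beta-redex


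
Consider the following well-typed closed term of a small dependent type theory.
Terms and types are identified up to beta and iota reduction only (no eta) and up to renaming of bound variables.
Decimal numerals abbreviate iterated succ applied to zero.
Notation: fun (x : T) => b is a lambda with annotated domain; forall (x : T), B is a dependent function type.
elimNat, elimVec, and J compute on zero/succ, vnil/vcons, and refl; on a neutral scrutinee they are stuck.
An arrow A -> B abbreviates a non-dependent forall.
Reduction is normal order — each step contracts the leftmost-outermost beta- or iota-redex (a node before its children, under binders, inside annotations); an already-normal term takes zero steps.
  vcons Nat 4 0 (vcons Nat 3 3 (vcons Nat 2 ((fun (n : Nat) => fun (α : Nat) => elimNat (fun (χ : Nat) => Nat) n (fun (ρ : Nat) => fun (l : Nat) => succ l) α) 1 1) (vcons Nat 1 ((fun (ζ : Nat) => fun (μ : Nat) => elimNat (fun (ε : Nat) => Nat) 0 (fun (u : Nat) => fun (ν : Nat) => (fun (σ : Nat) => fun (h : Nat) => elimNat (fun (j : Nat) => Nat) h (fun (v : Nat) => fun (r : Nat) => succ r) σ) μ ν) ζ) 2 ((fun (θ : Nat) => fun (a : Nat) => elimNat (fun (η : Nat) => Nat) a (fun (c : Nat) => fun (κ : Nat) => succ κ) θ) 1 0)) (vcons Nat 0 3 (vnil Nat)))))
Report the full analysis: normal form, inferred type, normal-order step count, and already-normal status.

normal form:
  vcons Nat 4 0 (vcons Nat 3 3 (vcons Nat 2 2 (vcons Nat 1 2 (vcons Nat 0 3 (vnil Nat)))))
inferred type:
  Vec Nat 5
steps to reach normal form (normal order): 39
started in normal form: no
first redex: a beta-redex


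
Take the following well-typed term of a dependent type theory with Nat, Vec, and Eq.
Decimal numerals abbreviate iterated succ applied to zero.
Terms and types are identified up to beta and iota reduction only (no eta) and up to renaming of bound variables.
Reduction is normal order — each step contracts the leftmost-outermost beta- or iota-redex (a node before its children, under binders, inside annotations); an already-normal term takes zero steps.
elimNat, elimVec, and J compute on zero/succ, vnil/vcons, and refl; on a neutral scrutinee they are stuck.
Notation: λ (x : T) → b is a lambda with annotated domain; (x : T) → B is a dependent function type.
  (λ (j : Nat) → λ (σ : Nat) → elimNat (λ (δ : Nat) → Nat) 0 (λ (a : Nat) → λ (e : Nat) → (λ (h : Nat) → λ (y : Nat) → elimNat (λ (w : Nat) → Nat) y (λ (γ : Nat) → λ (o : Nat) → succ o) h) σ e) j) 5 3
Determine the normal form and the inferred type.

normal form:
  15
inferred type:
  Nat
observation: the leftmost-outermost redex is a beta-redex, and normalization takes 78 steps.


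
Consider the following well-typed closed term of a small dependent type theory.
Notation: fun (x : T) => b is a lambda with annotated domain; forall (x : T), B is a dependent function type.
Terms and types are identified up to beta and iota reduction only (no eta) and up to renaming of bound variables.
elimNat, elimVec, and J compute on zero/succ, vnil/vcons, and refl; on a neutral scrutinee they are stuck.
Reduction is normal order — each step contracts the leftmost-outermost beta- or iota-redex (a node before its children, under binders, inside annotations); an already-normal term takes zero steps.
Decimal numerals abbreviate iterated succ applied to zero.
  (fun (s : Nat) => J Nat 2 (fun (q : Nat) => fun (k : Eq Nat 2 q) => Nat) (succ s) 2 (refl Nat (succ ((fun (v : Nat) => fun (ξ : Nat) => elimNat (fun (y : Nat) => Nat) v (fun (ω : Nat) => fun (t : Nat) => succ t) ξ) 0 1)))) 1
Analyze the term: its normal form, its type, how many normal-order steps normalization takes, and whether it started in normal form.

resulting normal form:
  2
the term's type:
  Nat
steps to reach normal form (normal order): 2
term was already normal: no
first redex: a beta-redex


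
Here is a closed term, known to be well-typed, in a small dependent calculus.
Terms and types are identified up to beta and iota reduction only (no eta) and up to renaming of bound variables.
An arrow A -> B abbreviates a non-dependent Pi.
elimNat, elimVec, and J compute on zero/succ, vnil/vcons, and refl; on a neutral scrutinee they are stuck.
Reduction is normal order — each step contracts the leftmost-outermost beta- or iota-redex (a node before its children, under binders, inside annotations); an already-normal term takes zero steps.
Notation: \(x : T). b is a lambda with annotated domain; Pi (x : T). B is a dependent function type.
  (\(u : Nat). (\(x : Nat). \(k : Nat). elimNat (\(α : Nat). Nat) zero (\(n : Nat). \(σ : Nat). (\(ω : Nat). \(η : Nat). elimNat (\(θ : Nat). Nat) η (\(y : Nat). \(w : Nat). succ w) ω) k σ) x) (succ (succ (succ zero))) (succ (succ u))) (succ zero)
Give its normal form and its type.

normal form:
  succ (succ (succ (succ (succ (succ (succ (succ (succ zero))))))))
inferred type:
  Nat
observation: reduction starts at a beta-redex, and 49 normal-order steps reach the normal form.


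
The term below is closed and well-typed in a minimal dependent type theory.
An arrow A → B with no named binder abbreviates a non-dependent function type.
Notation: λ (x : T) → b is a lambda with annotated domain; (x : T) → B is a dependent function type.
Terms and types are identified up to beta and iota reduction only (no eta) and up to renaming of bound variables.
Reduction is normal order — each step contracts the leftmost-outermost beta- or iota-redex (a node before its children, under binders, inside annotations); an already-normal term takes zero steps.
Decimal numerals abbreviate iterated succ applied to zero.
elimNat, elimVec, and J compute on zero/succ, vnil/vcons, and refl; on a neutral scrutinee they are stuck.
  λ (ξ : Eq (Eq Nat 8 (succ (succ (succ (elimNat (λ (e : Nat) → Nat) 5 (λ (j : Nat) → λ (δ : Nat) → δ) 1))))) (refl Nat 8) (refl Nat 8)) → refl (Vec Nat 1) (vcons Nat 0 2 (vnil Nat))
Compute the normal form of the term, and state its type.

normal form:
  λ (ξ : Eq (Eq Nat 8 8) (refl Nat 8) (refl Nat 8)) → refl (Vec Nat 1) (vcons Nat 0 2 (vnil Nat))
type:
  Eq (Eq Nat 8 8) (refl Nat 8) (refl Nat 8) → Eq (Vec Nat 1) (vcons Nat 0 2 (vnil Nat)) (vcons Nat 0 2 (vnil Nat))
observation: 4 normal-order steps separate the term from its normal form.


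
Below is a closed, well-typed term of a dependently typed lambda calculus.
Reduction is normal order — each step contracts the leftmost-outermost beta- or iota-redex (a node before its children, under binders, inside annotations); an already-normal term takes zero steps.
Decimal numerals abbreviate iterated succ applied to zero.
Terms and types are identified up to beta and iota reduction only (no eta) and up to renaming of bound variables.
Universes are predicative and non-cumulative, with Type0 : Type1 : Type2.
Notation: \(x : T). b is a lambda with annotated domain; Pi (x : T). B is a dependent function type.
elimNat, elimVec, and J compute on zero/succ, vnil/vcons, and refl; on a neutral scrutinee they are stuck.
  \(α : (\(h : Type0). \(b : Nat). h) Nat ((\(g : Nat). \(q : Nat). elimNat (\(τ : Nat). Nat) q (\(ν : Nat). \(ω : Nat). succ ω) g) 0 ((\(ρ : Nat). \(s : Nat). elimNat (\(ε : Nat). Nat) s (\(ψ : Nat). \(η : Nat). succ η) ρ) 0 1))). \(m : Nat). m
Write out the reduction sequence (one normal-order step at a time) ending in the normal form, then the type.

normal-order reduction sequence:
  \(α : (\(h : Type0). \(b : Nat). h) Nat ((\(g : Nat). \(q : Nat). elimNat (\(τ : Nat). Nat) q (\(ν : Nat). \(ω : Nat). succ ω) g) 0 ((\(ρ : Nat). \(s : Nat). elimNat (\(ε : Nat). Nat) s (\(ψ : Nat). \(η : Nat). succ η) ρ) 0 1))). \(m : Nat). m
  ~> \(α : (\(h : Nat). Nat) ((\(b : Nat). \(g : Nat). elimNat (\(q : Nat). Nat) g (\(τ : Nat). \(ν : Nat). succ ν) b) 0 ((\(ω : Nat). \(ρ : Nat). elimNat (\(s : Nat). Nat) ρ (\(ε : Nat). \(ψ : Nat). succ ψ) ω) 0 1))). \(η : Nat). η
  ~> \(α : Nat). \(h : Nat). h
the term's type:
  Pi (α : Nat). Pi (h : Nat). Nat


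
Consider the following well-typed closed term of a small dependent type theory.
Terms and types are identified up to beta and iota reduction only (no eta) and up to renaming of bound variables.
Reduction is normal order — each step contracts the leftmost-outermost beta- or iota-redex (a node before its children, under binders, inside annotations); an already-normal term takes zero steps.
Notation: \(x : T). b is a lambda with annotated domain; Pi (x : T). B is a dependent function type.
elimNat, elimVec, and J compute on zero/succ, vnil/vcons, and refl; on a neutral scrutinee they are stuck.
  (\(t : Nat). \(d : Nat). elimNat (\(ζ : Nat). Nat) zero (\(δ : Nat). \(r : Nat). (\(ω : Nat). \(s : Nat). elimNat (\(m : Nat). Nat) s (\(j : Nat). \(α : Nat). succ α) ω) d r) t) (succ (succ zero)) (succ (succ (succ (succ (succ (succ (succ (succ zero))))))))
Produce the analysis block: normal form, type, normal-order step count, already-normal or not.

normal form:
  succ (succ (succ (succ (succ (succ (succ (succ (succ (succ (succ (succ (succ (succ (succ (succ zero)))))))))))))))
the term's type:
  Nat
reduction steps (normal order): 63
started in normal form: no
first contracted redex: a beta-redex


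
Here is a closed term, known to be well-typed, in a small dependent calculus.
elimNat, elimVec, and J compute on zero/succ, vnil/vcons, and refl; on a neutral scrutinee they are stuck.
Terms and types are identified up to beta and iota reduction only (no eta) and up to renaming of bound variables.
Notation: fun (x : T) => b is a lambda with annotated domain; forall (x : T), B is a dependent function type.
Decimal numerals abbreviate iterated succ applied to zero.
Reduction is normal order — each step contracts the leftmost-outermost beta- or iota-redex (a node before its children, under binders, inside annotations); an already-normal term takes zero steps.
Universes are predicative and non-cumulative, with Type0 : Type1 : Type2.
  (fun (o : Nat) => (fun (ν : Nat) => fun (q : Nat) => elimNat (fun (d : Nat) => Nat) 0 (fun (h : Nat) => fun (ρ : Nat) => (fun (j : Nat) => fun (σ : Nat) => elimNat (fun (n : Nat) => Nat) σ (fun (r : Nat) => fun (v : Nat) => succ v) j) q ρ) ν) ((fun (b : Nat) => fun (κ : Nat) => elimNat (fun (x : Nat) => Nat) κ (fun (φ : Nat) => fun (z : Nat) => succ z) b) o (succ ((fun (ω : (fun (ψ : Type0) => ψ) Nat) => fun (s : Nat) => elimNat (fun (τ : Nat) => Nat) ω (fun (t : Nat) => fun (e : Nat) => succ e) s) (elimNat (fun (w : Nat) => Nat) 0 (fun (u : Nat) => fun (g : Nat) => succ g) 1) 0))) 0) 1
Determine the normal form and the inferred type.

normal form:
  0
the term's type:
  Nat


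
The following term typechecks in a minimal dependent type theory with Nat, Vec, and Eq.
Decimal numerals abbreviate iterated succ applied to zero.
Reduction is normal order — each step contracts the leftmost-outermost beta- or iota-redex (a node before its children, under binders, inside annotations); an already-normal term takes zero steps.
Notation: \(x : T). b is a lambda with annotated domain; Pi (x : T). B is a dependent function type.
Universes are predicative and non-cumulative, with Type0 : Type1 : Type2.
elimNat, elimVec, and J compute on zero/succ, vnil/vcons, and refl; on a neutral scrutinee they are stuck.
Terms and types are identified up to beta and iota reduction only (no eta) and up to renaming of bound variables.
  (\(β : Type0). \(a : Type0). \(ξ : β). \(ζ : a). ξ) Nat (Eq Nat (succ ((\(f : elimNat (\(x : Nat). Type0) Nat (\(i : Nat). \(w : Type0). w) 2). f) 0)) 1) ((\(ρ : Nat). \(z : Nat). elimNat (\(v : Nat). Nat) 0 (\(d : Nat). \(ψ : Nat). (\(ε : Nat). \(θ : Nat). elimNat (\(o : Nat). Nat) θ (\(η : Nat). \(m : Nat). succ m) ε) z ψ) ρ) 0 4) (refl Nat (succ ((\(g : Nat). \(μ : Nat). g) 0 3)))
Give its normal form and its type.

reduced normal form:
  0
inferred type:
  Nat
observation: reduction starts at a beta-redex, and 7 normal-order steps reach the normal form.


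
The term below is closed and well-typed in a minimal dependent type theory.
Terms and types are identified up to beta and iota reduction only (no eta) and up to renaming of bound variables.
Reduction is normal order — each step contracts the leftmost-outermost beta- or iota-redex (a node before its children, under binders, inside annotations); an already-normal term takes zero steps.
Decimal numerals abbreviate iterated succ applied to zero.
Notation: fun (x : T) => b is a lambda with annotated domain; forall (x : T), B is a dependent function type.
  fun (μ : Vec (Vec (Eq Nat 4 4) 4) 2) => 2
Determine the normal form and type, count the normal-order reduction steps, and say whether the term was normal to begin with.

resulting normal form:
  fun (μ : Vec (Vec (Eq Nat 4 4) 4) 2) => 2
type:
  forall (μ : Vec (Vec (Eq Nat 4 4) 4) 2), Nat
normal-order step count: 0
started in normal form: yes


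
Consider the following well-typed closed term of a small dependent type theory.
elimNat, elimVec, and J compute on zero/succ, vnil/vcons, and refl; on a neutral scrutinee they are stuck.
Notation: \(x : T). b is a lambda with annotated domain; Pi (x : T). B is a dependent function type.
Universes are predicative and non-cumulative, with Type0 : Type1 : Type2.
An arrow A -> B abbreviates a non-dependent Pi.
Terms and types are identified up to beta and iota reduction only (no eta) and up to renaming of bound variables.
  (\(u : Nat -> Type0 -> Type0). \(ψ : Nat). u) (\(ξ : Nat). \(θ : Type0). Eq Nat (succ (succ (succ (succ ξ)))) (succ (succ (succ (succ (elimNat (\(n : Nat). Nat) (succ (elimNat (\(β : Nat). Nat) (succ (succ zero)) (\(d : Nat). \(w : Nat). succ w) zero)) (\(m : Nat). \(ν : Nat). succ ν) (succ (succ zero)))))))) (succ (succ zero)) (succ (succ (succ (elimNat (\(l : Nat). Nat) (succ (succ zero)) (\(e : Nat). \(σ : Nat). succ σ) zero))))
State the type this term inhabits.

inferred type:
  Type0 -> Type0


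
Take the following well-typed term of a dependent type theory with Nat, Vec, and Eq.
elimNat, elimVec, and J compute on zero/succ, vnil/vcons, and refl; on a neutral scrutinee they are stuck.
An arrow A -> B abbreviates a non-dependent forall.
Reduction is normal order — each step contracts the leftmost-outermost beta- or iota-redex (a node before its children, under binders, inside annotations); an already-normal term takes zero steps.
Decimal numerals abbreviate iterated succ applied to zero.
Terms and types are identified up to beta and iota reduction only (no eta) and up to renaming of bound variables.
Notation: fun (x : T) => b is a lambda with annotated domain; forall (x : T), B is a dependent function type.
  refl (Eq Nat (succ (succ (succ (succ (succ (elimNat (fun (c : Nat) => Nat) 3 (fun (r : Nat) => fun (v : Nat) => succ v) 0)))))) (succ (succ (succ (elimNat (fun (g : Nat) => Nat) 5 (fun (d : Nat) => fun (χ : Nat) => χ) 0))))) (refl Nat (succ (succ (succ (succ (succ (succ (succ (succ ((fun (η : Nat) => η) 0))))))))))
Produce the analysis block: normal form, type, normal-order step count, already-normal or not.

resulting normal form:
  refl (Eq Nat 8 8) (refl Nat 8)
type:
  Eq (Eq Nat 8 8) (refl Nat 8) (refl Nat 8)
normal-order step count: 3
term was already normal: no
first redex: an elimNat iota-redex


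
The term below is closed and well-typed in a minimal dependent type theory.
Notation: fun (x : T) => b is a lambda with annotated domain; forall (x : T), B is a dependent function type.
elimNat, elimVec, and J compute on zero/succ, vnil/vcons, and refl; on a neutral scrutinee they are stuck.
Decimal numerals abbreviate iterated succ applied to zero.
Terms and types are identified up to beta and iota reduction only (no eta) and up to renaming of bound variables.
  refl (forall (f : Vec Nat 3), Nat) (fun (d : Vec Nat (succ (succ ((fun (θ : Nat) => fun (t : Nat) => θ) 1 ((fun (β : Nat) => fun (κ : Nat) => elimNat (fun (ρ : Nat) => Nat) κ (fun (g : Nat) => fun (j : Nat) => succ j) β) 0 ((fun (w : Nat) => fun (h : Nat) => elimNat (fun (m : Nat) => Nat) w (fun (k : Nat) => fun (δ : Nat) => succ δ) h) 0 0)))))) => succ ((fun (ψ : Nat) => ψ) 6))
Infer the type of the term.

inferred type:
  Eq (forall (f : Vec Nat 3), Nat) (fun (d : Vec Nat 3) => 7) (fun (θ : Vec Nat 3) => 7)


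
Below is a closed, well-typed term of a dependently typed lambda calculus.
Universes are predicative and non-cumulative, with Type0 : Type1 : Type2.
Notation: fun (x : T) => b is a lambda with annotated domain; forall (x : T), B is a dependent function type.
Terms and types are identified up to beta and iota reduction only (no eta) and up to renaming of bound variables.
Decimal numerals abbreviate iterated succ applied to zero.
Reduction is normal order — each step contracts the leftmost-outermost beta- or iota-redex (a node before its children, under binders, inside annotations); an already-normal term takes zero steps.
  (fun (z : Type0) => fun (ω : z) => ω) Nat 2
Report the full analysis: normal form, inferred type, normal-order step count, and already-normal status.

normal form:
  2
the term's type:
  Nat
steps to reach normal form (normal order): 2
already normal: no
first contracted redex: a beta-redex


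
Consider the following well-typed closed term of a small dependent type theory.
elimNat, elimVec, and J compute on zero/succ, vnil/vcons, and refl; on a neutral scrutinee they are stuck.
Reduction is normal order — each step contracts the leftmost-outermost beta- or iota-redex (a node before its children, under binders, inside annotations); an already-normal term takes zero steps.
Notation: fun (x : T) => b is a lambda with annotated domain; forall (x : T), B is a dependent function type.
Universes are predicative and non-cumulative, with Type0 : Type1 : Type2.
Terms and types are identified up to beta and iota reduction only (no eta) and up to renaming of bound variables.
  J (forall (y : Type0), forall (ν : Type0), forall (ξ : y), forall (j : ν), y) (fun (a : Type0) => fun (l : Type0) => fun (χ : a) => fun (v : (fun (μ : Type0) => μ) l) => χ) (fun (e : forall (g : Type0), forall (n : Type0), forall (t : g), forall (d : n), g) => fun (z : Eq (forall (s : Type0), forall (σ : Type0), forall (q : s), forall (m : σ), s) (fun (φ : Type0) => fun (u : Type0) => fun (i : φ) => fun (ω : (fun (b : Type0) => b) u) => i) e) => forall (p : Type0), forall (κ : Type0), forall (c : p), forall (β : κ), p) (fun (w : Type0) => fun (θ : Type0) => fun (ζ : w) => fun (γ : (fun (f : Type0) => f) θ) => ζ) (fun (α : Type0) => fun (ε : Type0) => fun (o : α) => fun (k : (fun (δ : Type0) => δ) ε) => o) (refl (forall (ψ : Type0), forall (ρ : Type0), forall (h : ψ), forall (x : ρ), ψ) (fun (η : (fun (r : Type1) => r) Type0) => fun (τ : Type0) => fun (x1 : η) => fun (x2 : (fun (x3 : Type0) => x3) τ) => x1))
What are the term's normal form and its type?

normal form:
  fun (y : Type0) => fun (ν : Type0) => fun (ξ : y) => fun (j : ν) => ξ
inferred type:
  forall (y : Type0), forall (ν : Type0), forall (ξ : y), forall (j : ν), y


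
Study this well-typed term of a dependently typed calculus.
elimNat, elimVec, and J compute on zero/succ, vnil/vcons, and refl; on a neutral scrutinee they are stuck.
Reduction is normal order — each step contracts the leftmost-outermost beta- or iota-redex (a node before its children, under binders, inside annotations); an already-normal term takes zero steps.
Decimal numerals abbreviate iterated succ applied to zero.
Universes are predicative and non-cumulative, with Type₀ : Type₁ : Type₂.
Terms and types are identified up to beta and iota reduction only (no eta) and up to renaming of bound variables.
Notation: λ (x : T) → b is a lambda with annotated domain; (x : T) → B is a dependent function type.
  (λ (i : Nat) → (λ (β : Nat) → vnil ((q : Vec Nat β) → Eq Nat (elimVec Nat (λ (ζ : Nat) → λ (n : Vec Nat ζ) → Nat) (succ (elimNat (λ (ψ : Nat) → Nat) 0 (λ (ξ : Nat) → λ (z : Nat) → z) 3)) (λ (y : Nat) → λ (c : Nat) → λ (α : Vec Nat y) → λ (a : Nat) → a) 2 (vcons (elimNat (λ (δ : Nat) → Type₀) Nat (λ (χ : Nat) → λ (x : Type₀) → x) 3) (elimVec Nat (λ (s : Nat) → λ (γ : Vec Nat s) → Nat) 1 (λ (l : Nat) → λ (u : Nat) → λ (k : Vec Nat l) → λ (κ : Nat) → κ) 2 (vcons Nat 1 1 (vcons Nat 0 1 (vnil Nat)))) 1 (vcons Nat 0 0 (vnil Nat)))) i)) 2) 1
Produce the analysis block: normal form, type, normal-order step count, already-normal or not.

resulting normal form:
  vnil ((i : Vec Nat 2) → Eq Nat 1 1)
inferred type:
  Vec ((i : Vec Nat 2) → Eq Nat 1 1) 0
reduction steps (normal order): 23
started in normal form: no
first redex: a beta-redex


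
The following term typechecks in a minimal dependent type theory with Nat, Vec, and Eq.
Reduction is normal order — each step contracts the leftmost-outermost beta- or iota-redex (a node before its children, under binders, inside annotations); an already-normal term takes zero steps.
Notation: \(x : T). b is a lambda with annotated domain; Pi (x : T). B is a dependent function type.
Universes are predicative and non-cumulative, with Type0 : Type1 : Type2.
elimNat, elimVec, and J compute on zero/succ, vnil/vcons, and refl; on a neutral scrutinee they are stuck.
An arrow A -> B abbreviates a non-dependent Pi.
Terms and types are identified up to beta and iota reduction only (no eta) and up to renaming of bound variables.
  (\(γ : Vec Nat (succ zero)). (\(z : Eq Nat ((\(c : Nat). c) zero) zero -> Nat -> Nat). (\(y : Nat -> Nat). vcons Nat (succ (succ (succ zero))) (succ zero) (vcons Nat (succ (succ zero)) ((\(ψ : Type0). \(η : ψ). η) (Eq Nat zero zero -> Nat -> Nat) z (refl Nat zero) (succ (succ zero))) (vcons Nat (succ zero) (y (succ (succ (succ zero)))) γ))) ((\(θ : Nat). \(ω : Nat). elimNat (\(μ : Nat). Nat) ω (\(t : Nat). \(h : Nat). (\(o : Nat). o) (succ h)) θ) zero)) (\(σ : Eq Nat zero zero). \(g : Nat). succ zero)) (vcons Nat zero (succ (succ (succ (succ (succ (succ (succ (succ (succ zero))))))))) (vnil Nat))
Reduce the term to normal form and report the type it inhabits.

reduced normal form:
  vcons Nat (succ (succ (succ zero))) (succ zero) (vcons Nat (succ (succ zero)) (succ zero) (vcons Nat (succ zero) (succ (succ (succ zero))) (vcons Nat zero (succ (succ (succ (succ (succ (succ (succ (succ (succ zero))))))))) (vnil Nat))))
the term's type:
  Vec Nat (succ (succ (succ (succ zero))))


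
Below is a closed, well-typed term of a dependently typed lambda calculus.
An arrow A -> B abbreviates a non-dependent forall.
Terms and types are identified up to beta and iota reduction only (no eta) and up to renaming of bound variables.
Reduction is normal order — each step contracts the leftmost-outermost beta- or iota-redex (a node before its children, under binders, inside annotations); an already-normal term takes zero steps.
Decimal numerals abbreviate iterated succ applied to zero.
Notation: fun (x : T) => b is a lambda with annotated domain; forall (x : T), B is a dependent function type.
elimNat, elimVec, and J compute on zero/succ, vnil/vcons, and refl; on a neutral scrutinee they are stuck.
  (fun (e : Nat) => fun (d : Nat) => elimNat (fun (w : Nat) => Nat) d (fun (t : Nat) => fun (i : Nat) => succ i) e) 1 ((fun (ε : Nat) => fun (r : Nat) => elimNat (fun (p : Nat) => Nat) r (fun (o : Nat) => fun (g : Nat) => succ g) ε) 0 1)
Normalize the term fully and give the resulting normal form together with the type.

normal form:
  2
inferred type:
  Nat
observation: the leftmost-outermost redex is a beta-redex, and normalization takes 9 steps.


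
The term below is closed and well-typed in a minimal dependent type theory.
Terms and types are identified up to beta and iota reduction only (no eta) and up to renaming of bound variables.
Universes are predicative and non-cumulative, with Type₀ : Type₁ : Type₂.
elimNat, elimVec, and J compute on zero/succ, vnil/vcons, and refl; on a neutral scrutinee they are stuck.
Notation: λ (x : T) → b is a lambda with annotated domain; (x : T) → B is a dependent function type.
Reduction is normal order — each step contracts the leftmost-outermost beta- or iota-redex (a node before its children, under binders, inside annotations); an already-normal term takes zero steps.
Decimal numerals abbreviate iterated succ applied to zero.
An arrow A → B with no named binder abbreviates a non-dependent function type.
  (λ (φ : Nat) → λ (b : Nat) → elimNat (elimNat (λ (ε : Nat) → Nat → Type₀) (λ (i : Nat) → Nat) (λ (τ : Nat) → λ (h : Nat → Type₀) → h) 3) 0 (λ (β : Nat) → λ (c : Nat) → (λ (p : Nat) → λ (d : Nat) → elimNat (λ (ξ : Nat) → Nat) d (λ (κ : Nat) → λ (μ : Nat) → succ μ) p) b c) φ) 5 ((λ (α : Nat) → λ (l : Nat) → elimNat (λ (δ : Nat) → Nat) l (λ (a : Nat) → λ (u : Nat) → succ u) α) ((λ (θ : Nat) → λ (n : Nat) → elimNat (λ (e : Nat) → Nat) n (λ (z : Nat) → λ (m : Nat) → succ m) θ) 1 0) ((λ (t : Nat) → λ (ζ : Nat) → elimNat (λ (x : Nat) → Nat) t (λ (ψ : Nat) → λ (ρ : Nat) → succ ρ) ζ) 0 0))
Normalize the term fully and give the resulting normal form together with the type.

resulting normal form:
  5
the term's type:
  Nat


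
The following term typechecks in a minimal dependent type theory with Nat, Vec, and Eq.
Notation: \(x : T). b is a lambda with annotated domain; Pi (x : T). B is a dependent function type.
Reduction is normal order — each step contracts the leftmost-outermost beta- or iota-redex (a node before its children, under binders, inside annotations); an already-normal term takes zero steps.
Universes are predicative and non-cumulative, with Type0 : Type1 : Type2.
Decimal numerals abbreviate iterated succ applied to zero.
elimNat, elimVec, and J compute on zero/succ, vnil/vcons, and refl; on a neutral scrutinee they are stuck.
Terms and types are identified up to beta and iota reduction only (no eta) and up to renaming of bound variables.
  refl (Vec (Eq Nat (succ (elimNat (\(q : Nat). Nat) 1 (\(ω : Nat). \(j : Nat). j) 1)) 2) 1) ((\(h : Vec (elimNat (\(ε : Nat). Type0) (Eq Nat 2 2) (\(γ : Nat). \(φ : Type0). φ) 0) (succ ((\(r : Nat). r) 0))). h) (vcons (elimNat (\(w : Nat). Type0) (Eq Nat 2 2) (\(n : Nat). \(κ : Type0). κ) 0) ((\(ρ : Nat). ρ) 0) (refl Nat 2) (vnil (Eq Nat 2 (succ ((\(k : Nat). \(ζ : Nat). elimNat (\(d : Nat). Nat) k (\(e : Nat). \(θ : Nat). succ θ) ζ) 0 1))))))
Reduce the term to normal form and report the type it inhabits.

normal form:
  refl (Vec (Eq Nat 2 2) 1) (vcons (Eq Nat 2 2) 0 (refl Nat 2) (vnil (Eq Nat 2 2)))
type:
  Eq (Vec (Eq Nat 2 2) 1) (vcons (Eq Nat 2 2) 0 (refl Nat 2) (vnil (Eq Nat 2 2))) (vcons (Eq Nat 2 2) 0 (refl Nat 2) (vnil (Eq Nat 2 2)))
observation: the term reaches its normal form after 13 normal-order steps.


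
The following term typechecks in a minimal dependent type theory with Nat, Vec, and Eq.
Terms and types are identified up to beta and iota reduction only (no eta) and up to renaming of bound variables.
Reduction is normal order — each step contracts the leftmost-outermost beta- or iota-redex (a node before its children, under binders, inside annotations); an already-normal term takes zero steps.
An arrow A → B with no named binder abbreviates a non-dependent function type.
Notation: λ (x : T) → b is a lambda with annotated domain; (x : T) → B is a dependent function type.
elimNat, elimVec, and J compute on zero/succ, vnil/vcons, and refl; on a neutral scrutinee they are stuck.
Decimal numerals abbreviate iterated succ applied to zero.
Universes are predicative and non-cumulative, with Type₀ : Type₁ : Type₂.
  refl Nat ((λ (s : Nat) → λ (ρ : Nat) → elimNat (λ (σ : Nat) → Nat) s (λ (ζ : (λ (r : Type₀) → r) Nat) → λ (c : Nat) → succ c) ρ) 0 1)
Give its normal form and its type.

normal form:
  refl Nat 1
the term's type:
  Eq Nat 1 1


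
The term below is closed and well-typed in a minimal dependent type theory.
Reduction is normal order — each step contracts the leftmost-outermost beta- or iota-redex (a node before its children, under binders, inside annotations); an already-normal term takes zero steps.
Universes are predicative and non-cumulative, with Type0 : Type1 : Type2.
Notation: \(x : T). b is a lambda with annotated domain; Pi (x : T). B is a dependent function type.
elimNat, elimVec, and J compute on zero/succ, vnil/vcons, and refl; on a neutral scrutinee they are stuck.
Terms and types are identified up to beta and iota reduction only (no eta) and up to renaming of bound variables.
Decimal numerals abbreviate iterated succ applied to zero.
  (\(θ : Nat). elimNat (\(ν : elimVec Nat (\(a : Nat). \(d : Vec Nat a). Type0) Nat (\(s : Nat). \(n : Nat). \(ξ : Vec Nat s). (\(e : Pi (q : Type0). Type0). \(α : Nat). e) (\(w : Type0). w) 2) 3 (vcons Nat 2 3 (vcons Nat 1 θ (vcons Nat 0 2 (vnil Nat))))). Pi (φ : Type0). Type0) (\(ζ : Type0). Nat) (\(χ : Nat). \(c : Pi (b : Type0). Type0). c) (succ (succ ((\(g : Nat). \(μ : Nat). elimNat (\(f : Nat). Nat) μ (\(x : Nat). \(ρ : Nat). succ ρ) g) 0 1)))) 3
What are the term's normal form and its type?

resulting normal form:
  \(θ : Type0). Nat
type:
  Pi (θ : Type0). Type0
observation: 36 normal-order steps separate the term from its normal form.


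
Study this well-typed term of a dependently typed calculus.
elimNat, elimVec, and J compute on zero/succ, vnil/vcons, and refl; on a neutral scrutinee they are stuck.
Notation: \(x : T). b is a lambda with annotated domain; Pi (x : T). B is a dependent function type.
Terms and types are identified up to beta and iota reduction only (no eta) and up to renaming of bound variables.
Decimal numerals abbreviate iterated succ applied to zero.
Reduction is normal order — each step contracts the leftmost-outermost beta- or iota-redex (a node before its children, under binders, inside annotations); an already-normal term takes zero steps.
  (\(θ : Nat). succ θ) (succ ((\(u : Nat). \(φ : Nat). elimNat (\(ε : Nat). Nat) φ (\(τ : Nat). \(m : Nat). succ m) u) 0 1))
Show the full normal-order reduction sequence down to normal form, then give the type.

normal-order reduction sequence:
  (\(θ : Nat). succ θ) (succ ((\(u : Nat). \(φ : Nat). elimNat (\(ε : Nat). Nat) φ (\(τ : Nat). \(m : Nat). succ m) u) 0 1))
  ~> succ (succ ((\(θ : Nat). \(u : Nat). elimNat (\(φ : Nat). Nat) u (\(ε : Nat). \(τ : Nat). succ τ) θ) 0 1))
  ~> succ (succ ((\(θ : Nat). elimNat (\(u : Nat). Nat) θ (\(φ : Nat). \(ε : Nat). succ ε) 0) 1))
  ~> succ (succ (elimNat (\(θ : Nat). Nat) 1 (\(u : Nat). \(φ : Nat). succ φ) 0))
  ~> 3
the term's type:
  Nat


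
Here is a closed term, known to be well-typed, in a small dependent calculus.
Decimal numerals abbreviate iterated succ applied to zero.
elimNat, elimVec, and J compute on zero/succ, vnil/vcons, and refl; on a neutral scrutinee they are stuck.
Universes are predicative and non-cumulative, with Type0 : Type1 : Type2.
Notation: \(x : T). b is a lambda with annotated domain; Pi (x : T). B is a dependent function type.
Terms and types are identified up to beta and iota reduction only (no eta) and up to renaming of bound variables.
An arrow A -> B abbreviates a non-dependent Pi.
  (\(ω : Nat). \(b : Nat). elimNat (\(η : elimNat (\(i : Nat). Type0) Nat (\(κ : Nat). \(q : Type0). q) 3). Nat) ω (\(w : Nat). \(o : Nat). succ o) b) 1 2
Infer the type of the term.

inferred type:
  Nat


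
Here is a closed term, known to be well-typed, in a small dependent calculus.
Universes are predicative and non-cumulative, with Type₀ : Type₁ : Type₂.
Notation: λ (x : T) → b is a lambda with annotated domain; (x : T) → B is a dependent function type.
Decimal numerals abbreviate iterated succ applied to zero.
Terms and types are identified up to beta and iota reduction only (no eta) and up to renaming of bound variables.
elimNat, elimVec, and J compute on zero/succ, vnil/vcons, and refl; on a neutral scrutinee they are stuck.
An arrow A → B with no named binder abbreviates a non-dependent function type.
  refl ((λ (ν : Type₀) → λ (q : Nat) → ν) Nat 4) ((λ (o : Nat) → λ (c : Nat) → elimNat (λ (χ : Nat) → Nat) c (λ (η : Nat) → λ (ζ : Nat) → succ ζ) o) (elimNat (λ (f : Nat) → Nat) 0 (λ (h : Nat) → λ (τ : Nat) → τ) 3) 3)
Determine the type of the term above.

inferred type:
  Eq Nat 3 3


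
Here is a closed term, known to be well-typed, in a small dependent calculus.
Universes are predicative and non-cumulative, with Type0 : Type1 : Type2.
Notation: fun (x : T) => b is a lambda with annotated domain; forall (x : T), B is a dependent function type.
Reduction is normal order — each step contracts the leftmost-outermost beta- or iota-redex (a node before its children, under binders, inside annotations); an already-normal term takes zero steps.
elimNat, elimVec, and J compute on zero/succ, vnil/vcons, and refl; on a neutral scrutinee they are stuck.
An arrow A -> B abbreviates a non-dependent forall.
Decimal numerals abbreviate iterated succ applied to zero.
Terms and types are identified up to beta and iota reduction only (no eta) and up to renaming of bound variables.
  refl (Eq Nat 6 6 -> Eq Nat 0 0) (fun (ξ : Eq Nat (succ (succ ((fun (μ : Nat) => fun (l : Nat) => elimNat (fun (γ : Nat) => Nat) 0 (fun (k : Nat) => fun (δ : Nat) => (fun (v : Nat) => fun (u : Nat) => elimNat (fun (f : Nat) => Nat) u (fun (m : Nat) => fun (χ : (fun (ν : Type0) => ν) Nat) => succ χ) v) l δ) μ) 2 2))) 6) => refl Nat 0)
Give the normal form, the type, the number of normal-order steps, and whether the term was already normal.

resulting normal form:
  refl (Eq Nat 6 6 -> Eq Nat 0 0) (fun (ξ : Eq Nat 6 6) => refl Nat 0)
the term's type:
  Eq (Eq Nat 6 6 -> Eq Nat 0 0) (fun (ξ : Eq Nat 6 6) => refl Nat 0) (fun (μ : Eq Nat 6 6) => refl Nat 0)
normal-order step count: 27
term was already normal: no
first redex: a beta-redex


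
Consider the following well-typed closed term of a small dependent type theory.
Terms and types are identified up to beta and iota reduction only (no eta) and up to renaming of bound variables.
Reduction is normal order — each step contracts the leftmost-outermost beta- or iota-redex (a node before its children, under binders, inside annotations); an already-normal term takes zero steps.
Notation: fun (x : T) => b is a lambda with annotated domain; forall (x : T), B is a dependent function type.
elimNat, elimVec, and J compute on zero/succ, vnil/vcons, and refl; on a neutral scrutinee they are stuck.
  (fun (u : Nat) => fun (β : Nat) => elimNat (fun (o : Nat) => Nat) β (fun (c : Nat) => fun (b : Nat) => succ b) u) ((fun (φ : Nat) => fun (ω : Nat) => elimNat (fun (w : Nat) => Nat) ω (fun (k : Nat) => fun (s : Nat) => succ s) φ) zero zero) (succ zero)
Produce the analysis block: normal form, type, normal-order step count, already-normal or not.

reduced normal form:
  succ zero
type:
  Nat
steps to reach normal form (normal order): 6
already normal: no
first redex: a beta-redex


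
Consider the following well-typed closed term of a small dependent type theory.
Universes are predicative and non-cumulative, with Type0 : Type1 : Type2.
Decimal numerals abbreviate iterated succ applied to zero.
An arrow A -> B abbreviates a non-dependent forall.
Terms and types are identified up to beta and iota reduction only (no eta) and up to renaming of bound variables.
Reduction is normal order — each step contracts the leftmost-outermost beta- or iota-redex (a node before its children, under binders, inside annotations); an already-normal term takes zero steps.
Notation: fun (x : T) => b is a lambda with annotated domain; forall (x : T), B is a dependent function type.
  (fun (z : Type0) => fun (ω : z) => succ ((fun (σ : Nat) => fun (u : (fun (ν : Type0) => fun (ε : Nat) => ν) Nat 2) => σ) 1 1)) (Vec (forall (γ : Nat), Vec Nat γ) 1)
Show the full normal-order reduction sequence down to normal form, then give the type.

normal-order reduction:
  (fun (z : Type0) => fun (ω : z) => succ ((fun (σ : Nat) => fun (u : (fun (ν : Type0) => fun (ε : Nat) => ν) Nat 2) => σ) 1 1)) (Vec (forall (γ : Nat), Vec Nat γ) 1)
  ~> fun (z : Vec (forall (ω : Nat), Vec Nat ω) 1) => succ ((fun (σ : Nat) => fun (u : (fun (ν : Type0) => fun (ε : Nat) => ν) Nat 2) => σ) 1 1)
  ~> fun (z : Vec (forall (ω : Nat), Vec Nat ω) 1) => succ ((fun (σ : (fun (u : Type0) => fun (ν : Nat) => u) Nat 2) => 1) 1)
  ~> fun (z : Vec (forall (ω : Nat), Vec Nat ω) 1) => 2
inferred type:
  Vec (forall (z : Nat), Vec Nat z) 1 -> Nat


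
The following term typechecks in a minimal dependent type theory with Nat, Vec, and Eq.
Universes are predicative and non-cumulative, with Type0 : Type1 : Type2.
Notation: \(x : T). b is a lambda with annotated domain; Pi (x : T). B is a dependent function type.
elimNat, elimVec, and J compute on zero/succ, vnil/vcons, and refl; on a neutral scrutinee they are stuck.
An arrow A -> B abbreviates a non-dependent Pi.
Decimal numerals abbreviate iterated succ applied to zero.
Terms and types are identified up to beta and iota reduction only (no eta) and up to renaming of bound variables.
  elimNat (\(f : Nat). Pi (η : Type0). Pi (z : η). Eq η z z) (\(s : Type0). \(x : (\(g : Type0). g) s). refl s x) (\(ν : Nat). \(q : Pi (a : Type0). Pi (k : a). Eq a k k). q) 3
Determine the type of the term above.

the term's type:
  Pi (f : Type0). Pi (η : f). Eq f η η


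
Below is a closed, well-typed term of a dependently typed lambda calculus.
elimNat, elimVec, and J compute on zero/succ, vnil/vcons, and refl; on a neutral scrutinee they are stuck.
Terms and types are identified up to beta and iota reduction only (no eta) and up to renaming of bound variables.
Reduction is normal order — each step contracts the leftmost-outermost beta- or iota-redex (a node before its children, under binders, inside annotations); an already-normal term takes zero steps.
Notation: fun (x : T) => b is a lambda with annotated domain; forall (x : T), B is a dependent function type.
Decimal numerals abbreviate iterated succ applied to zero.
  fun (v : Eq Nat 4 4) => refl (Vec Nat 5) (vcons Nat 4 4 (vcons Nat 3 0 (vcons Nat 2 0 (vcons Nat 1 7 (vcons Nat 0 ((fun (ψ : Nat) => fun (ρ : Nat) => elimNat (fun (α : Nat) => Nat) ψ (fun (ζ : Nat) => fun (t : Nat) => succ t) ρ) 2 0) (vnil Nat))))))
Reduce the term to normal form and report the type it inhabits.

resulting normal form:
  fun (v : Eq Nat 4 4) => refl (Vec Nat 5) (vcons Nat 4 4 (vcons Nat 3 0 (vcons Nat 2 0 (vcons Nat 1 7 (vcons Nat 0 2 (vnil Nat))))))
type:
  forall (v : Eq Nat 4 4), Eq (Vec Nat 5) (vcons Nat 4 4 (vcons Nat 3 0 (vcons Nat 2 0 (vcons Nat 1 7 (vcons Nat 0 2 (vnil Nat)))))) (vcons Nat 4 4 (vcons Nat 3 0 (vcons Nat 2 0 (vcons Nat 1 7 (vcons Nat 0 2 (vnil Nat))))))
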